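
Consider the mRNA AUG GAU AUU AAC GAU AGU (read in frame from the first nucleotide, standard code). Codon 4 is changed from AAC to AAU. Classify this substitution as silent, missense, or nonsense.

silent

Position 12 falls in codon 4: AAC → Asn.
After the substitution the codon is AAU → Asn.
Both encode Asn, so the change is synonymous.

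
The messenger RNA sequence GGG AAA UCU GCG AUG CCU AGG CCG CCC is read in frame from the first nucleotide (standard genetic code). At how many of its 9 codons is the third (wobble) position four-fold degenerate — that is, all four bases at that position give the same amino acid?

6

Codon 1 GGG (Gly): third position 4-fold.
Codon 2 AAA (Lys): third position 2-fold.
Codon 3 UCU (Ser): third position 4-fold.
Codon 4 GCG (Ala): third position 4-fold.
Codon 5 AUG (Met): third position 1-fold.
Codon 6 CCU (Pro): third position 4-fold.
Codon 7 AGG (Arg): third position 2-fold.
Codon 8 CCG (Pro): third position 4-fold.
Codon 9 CCC (Pro): third position 4-fold.
Four-fold degenerate third positions: 6.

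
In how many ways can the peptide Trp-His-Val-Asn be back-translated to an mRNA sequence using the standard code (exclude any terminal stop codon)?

Trp: 1 codon.
His: 2 codons.
Val: 4 codons.
Asn: 2 codons.
1 × 2 × 4 × 2 = 16.

16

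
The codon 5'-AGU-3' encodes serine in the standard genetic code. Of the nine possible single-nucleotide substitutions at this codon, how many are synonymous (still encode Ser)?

1

Position 1: none → 0 synonymous.
Position 2: none → 0 synonymous.
Position 3: AGC → 1 synonymous.
Total: 0 + 0 + 1 = 1.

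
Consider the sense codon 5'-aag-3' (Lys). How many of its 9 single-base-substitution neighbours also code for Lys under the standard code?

Position 1: none → 0 synonymous.
Position 2: none → 0 synonymous.
Position 3: AAA → 1 synonymous.
Total: 0 + 0 + 1 = 1.

1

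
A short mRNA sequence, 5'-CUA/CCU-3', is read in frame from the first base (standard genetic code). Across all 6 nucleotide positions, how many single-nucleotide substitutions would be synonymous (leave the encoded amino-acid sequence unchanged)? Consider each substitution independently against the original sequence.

Codon 1 (CUA, Leu): 4 synonymous substitutions.
Codon 2 (CCU, Pro): 3 synonymous substitutions.
Total: 4 + 3 = 7.

7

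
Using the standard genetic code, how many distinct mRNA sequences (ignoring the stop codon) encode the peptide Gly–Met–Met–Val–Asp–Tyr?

64

Gly: 4 codons.
Met: 1 codon.
Met: 1 codon.
Val: 4 codons.
Asp: 2 codons.
Tyr: 2 codons.
4 × 1 × 1 × 4 × 2 × 2 = 64.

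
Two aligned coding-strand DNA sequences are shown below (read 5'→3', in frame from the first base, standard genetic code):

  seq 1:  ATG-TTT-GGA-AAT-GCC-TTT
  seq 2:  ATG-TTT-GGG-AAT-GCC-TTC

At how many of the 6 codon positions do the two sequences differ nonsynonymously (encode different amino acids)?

Codon 1: ATG Met / ATG Met — identical.
Codon 2: TTT Phe / TTT Phe — identical.
Codon 3: GGA Gly / GGG Gly — synonymous.
Codon 4: AAT Asn / AAT Asn — identical.
Codon 5: GCC Ala / GCC Ala — identical.
Codon 6: TTT Phe / TTC Phe — synonymous.
Nonsynonymous differences: 0.

0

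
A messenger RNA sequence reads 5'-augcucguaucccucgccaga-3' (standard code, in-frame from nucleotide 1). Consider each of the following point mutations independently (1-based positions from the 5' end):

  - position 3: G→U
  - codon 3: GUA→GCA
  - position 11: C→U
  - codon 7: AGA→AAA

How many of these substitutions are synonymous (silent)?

0

Codon 1: AUG (Met) → AUU (Ile) — missense.
Codon 3: GUA (Val) → GCA (Ala) — missense.
Codon 4: UCC (Ser) → UUC (Phe) — missense.
Codon 7: AGA (Arg) → AAA (Lys) — missense.
Synonymous: 0 of 4.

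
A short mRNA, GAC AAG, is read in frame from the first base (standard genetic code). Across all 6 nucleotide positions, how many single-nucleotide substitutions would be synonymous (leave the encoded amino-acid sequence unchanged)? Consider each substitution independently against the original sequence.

Codon 1 (GAC, Asp): 1 synonymous substitution.
Codon 2 (AAG, Lys): 1 synonymous substitution.
Total: 1 + 1 = 2.

2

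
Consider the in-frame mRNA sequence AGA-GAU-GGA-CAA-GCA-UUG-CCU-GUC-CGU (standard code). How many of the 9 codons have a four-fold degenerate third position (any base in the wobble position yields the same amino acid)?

5

Codon 1 AGA (Arg): third position 2-fold.
Codon 2 GAU (Asp): third position 2-fold.
Codon 3 GGA (Gly): third position 4-fold.
Codon 4 CAA (Gln): third position 2-fold.
Codon 5 GCA (Ala): third position 4-fold.
Codon 6 UUG (Leu): third position 2-fold.
Codon 7 CCU (Pro): third position 4-fold.
Codon 8 GUC (Val): third position 4-fold.
Codon 9 CGU (Arg): third position 4-fold.
Four-fold degenerate third positions: 5.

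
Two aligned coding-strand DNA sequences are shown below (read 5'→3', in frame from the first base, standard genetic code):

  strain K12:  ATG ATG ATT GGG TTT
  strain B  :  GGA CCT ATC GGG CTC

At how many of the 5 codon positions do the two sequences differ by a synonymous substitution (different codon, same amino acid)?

1

Codon 1: ATG Met / GGA Gly — nonsynonymous.
Codon 2: ATG Met / CCT Pro — nonsynonymous.
Codon 3: ATT Ile / ATC Ile — synonymous.
Codon 4: GGG Gly / GGG Gly — identical.
Codon 5: TTT Phe / CTC Leu — nonsynonymous.
Synonymous differences: 1.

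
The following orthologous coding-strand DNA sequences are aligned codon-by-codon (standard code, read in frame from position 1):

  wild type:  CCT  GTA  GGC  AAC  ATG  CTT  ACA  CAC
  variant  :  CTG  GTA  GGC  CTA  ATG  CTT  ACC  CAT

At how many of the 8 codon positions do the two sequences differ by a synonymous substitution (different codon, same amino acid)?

2

Codon 1: CCT Pro / CTG Leu — nonsynonymous.
Codon 2: GTA Val / GTA Val — identical.
Codon 3: GGC Gly / GGC Gly — identical.
Codon 4: AAC Asn / CTA Leu — nonsynonymous.
Codon 5: ATG Met / ATG Met — identical.
Codon 6: CTT Leu / CTT Leu — identical.
Codon 7: ACA Thr / ACC Thr — synonymous.
Codon 8: CAC His / CAT His — synonymous.
Synonymous differences: 2.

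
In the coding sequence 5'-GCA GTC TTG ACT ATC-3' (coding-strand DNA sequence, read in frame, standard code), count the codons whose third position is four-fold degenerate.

3

Codon 1 GCA (Ala): third position 4-fold.
Codon 2 GTC (Val): third position 4-fold.
Codon 3 TTG (Leu): third position 2-fold.
Codon 4 ACT (Thr): third position 4-fold.
Codon 5 ATC (Ile): third position 3-fold.
Four-fold degenerate third positions: 3.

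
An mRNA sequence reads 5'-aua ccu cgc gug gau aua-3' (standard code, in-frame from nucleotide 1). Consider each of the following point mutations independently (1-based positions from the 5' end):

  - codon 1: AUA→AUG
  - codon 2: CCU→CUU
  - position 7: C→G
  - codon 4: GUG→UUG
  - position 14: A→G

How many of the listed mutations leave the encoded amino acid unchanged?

0

Codon 1: AUA (Ile) → AUG (Met) — missense.
Codon 2: CCU (Pro) → CUU (Leu) — missense.
Codon 3: CGC (Arg) → GGC (Gly) — missense.
Codon 4: GUG (Val) → UUG (Leu) — missense.
Codon 5: GAU (Asp) → GGU (Gly) — missense.
Synonymous: 0 of 5.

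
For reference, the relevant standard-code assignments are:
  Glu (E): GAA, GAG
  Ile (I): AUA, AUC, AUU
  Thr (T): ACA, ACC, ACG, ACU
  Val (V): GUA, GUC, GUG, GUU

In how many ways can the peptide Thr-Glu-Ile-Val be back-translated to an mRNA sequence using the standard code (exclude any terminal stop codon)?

Thr: 4 codons.
Glu: 2 codons.
Ile: 3 codons.
Val: 4 codons.
4 × 2 × 3 × 4 = 96.

96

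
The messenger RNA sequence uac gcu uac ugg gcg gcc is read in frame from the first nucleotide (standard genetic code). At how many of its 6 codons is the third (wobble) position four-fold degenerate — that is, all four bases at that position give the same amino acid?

3

Codon 1 UAC (Tyr): third position 2-fold.
Codon 2 GCU (Ala): third position 4-fold.
Codon 3 UAC (Tyr): third position 2-fold.
Codon 4 UGG (Trp): third position 1-fold.
Codon 5 GCG (Ala): third position 4-fold.
Codon 6 GCC (Ala): third position 4-fold.
Four-fold degenerate third positions: 3.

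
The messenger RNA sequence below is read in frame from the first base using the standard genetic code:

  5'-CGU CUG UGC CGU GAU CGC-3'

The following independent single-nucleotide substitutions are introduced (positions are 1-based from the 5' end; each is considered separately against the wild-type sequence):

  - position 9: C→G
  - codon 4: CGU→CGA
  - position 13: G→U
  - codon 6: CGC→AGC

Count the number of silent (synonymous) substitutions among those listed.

1

Codon 3: UGC (Cys) → UGG (Trp) — missense.
Codon 4: CGU (Arg) → CGA (Arg) — synonymous.
Codon 5: GAU (Asp) → UAU (Tyr) — missense.
Codon 6: CGC (Arg) → AGC (Ser) — missense.
Synonymous: 1 of 4.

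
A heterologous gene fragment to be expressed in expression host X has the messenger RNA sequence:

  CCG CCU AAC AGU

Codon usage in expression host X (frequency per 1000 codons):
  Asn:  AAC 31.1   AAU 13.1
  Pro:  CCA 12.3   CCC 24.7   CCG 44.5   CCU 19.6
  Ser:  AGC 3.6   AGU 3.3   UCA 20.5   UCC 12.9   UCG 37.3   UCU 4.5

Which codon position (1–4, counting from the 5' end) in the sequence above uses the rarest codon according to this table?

4

Codon 1 CCG (Pro): 44.5 per 1000.
Codon 2 CCU (Pro): 19.6 per 1000.
Codon 3 AAC (Asn): 31.1 per 1000.
Codon 4 AGU (Ser): 3.3 per 1000.
Lowest frequency is 3.3 at codon 4.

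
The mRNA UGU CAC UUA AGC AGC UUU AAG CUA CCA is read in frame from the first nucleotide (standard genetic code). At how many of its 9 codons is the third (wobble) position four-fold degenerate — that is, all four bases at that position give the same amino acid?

2

Codon 1 UGU (Cys): third position 2-fold.
Codon 2 CAC (His): third position 2-fold.
Codon 3 UUA (Leu): third position 2-fold.
Codon 4 AGC (Ser): third position 2-fold.
Codon 5 AGC (Ser): third position 2-fold.
Codon 6 UUU (Phe): third position 2-fold.
Codon 7 AAG (Lys): third position 2-fold.
Codon 8 CUA (Leu): third position 4-fold.
Codon 9 CCA (Pro): third position 4-fold.
Four-fold degenerate third positions: 2.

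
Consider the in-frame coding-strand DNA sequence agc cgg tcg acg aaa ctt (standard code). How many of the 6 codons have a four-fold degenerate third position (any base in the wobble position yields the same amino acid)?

4

Codon 1 AGC (Ser): third position 2-fold.
Codon 2 CGG (Arg): third position 4-fold.
Codon 3 TCG (Ser): third position 4-fold.
Codon 4 ACG (Thr): third position 4-fold.
Codon 5 AAA (Lys): third position 2-fold.
Codon 6 CTT (Leu): third position 4-fold.
Four-fold degenerate third positions: 4.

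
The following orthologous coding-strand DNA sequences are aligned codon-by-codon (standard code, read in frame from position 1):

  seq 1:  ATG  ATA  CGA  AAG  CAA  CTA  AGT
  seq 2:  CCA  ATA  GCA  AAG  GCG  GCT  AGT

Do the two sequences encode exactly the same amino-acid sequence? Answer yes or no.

no

Codon 1: ATG Met / CCA Pro — nonsynonymous.
Codon 2: ATA Ile / ATA Ile — identical.
Codon 3: CGA Arg / GCA Ala — nonsynonymous.
Codon 4: AAG Lys / AAG Lys — identical.
Codon 5: CAA Gln / GCG Ala — nonsynonymous.
Codon 6: CTA Leu / GCT Ala — nonsynonymous.
Codon 7: AGT Ser / AGT Ser — identical.
Nonsynonymous differences: 4 → different protein.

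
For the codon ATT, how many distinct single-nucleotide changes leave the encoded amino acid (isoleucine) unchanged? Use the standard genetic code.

Position 1: none → 0 synonymous.
Position 2: none → 0 synonymous.
Position 3: ATC, ATA → 2 synonymous.
Total: 0 + 0 + 2 = 2.

2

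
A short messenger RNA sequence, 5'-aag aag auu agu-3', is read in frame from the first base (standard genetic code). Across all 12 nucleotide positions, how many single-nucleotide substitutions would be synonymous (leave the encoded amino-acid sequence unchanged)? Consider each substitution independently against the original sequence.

Codon 1 (AAG, Lys): 1 synonymous substitution.
Codon 2 (AAG, Lys): 1 synonymous substitution.
Codon 3 (AUU, Ile): 2 synonymous substitutions.
Codon 4 (AGU, Ser): 1 synonymous substitution.
Total: 1 + 1 + 2 + 1 = 5.

5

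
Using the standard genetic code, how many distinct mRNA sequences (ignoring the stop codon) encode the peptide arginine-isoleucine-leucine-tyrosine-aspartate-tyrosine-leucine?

Arg: 6 codons.
Ile: 3 codons.
Leu: 6 codons.
Tyr: 2 codons.
Asp: 2 codons.
Tyr: 2 codons.
Leu: 6 codons.
6 × 3 × 6 × 2 × 2 × 2 × 6 = 5184.

5184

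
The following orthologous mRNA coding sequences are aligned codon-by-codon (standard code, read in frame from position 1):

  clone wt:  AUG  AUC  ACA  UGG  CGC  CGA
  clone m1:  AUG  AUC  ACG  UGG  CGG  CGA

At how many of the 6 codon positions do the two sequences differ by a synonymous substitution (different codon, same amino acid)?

Codon 1: AUG Met / AUG Met — identical.
Codon 2: AUC Ile / AUC Ile — identical.
Codon 3: ACA Thr / ACG Thr — synonymous.
Codon 4: UGG Trp / UGG Trp — identical.
Codon 5: CGC Arg / CGG Arg — synonymous.
Codon 6: CGA Arg / CGA Arg — identical.
Synonymous differences: 2.

2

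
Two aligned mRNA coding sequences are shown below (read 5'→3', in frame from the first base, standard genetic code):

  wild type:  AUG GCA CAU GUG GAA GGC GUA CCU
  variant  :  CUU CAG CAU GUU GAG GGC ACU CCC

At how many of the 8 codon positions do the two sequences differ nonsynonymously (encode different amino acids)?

3

Codon 1: AUG Met / CUU Leu — nonsynonymous.
Codon 2: GCA Ala / CAG Gln — nonsynonymous.
Codon 3: CAU His / CAU His — identical.
Codon 4: GUG Val / GUU Val — synonymous.
Codon 5: GAA Glu / GAG Glu — synonymous.
Codon 6: GGC Gly / GGC Gly — identical.
Codon 7: GUA Val / ACU Thr — nonsynonymous.
Codon 8: CCU Pro / CCC Pro — synonymous.
Nonsynonymous differences: 3.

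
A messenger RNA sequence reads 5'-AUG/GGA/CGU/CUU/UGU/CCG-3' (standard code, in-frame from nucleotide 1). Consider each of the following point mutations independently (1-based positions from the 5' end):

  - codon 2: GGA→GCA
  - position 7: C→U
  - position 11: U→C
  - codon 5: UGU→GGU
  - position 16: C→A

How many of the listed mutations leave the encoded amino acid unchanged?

Codon 2: GGA (Gly) → GCA (Ala) — missense.
Codon 3: CGU (Arg) → UGU (Cys) — missense.
Codon 4: CUU (Leu) → CCU (Pro) — missense.
Codon 5: UGU (Cys) → GGU (Gly) — missense.
Codon 6: CCG (Pro) → ACG (Thr) — missense.
Synonymous: 0 of 5.

0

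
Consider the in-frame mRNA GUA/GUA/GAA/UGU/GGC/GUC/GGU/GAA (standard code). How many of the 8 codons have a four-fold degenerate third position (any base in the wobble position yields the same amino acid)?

5

Codon 1 GUA (Val): third position 4-fold.
Codon 2 GUA (Val): third position 4-fold.
Codon 3 GAA (Glu): third position 2-fold.
Codon 4 UGU (Cys): third position 2-fold.
Codon 5 GGC (Gly): third position 4-fold.
Codon 6 GUC (Val): third position 4-fold.
Codon 7 GGU (Gly): third position 4-fold.
Codon 8 GAA (Glu): third position 2-fold.
Four-fold degenerate third positions: 5.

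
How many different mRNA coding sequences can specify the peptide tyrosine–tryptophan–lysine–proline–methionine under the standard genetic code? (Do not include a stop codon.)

Tyr: 2 codons.
Trp: 1 codon.
Lys: 2 codons.
Pro: 4 codons.
Met: 1 codon.
2 × 1 × 2 × 4 × 1 = 16.

16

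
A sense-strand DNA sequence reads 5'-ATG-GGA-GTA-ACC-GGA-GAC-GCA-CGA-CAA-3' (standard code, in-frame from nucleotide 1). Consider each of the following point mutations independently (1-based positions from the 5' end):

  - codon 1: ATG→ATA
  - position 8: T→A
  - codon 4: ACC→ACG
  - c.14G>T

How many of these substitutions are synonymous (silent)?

Codon 1: ATG (Met) → ATA (Ile) — missense.
Codon 3: GTA (Val) → GAA (Glu) — missense.
Codon 4: ACC (Thr) → ACG (Thr) — synonymous.
Codon 5: GGA (Gly) → GTA (Val) — missense.
Synonymous: 1 of 4.

1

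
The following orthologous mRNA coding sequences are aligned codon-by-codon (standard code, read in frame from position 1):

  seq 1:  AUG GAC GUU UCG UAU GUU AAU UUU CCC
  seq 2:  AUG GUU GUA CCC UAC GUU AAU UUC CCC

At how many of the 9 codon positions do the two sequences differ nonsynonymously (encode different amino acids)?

2

Codon 1: AUG Met / AUG Met — identical.
Codon 2: GAC Asp / GUU Val — nonsynonymous.
Codon 3: GUU Val / GUA Val — synonymous.
Codon 4: UCG Ser / CCC Pro — nonsynonymous.
Codon 5: UAU Tyr / UAC Tyr — synonymous.
Codon 6: GUU Val / GUU Val — identical.
Codon 7: AAU Asn / AAU Asn — identical.
Codon 8: UUU Phe / UUC Phe — synonymous.
Codon 9: CCC Pro / CCC Pro — identical.
Nonsynonymous differences: 2.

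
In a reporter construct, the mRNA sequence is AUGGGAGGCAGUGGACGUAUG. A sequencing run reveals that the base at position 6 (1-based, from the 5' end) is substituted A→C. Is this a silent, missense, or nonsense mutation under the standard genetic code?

silent

Position 6 falls in codon 2: GGA → Gly.
After the substitution the codon is GGC → Gly.
Both encode Gly, so the change is synonymous.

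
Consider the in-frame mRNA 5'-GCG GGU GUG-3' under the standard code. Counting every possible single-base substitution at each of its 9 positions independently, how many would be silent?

9

Codon 1 (GCG, Ala): 3 synonymous substitutions.
Codon 2 (GGU, Gly): 3 synonymous substitutions.
Codon 3 (GUG, Val): 3 synonymous substitutions.
Total: 3 + 3 + 3 = 9.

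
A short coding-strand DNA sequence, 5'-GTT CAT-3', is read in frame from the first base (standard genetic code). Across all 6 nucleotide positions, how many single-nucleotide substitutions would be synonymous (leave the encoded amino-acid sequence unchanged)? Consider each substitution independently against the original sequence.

Codon 1 (GTT, Val): 3 synonymous substitutions.
Codon 2 (CAT, His): 1 synonymous substitution.
Total: 3 + 1 = 4.

4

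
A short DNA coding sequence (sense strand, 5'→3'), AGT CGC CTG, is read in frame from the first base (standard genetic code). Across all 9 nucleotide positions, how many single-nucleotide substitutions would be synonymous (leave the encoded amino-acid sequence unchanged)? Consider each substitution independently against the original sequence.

8

Codon 1 (AGT, Ser): 1 synonymous substitution.
Codon 2 (CGC, Arg): 3 synonymous substitutions.
Codon 3 (CTG, Leu): 4 synonymous substitutions.
Total: 1 + 3 + 4 = 8.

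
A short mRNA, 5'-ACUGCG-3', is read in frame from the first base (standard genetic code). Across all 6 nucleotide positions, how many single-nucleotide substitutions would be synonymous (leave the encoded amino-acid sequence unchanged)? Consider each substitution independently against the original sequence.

6

Codon 1 (ACU, Thr): 3 synonymous substitutions.
Codon 2 (GCG, Ala): 3 synonymous substitutions.
Total: 3 + 3 = 6.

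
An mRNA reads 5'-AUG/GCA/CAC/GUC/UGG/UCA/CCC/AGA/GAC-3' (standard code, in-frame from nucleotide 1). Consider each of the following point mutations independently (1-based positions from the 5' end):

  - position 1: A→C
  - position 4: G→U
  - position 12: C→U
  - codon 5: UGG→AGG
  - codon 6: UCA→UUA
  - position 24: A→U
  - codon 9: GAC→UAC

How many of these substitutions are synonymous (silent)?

Codon 1: AUG (Met) → CUG (Leu) — missense.
Codon 2: GCA (Ala) → UCA (Ser) — missense.
Codon 4: GUC (Val) → GUU (Val) — synonymous.
Codon 5: UGG (Trp) → AGG (Arg) — missense.
Codon 6: UCA (Ser) → UUA (Leu) — missense.
Codon 8: AGA (Arg) → AGU (Ser) — missense.
Codon 9: GAC (Asp) → UAC (Tyr) — missense.
Synonymous: 1 of 7.

1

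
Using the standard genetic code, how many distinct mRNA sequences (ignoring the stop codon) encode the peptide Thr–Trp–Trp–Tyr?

8

Thr: 4 codons.
Trp: 1 codon.
Trp: 1 codon.
Tyr: 2 codons.
4 × 1 × 1 × 2 = 8.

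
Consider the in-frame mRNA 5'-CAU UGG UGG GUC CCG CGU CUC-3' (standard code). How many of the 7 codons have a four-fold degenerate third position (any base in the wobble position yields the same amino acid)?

4

Codon 1 CAU (His): third position 2-fold.
Codon 2 UGG (Trp): third position 1-fold.
Codon 3 UGG (Trp): third position 1-fold.
Codon 4 GUC (Val): third position 4-fold.
Codon 5 CCG (Pro): third position 4-fold.
Codon 6 CGU (Arg): third position 4-fold.
Codon 7 CUC (Leu): third position 4-fold.
Four-fold degenerate third positions: 4.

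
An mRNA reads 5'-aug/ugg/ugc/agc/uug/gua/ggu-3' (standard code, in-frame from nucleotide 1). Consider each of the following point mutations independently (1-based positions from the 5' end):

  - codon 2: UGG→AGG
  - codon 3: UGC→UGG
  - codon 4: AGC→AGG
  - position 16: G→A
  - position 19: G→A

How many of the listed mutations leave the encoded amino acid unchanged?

0

Codon 2: UGG (Trp) → AGG (Arg) — missense.
Codon 3: UGC (Cys) → UGG (Trp) — missense.
Codon 4: AGC (Ser) → AGG (Arg) — missense.
Codon 6: GUA (Val) → AUA (Ile) — missense.
Codon 7: GGU (Gly) → AGU (Ser) — missense.
Synonymous: 0 of 5.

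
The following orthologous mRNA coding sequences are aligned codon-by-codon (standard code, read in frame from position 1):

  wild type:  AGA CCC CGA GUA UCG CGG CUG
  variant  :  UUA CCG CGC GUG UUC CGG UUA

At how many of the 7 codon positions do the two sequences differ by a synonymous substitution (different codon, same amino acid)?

4

Codon 1: AGA Arg / UUA Leu — nonsynonymous.
Codon 2: CCC Pro / CCG Pro — synonymous.
Codon 3: CGA Arg / CGC Arg — synonymous.
Codon 4: GUA Val / GUG Val — synonymous.
Codon 5: UCG Ser / UUC Phe — nonsynonymous.
Codon 6: CGG Arg / CGG Arg — identical.
Codon 7: CUG Leu / UUA Leu — synonymous.
Synonymous differences: 4.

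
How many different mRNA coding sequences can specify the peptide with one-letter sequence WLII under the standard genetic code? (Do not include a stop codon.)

Trp: 1 codon.
Leu: 6 codons.
Ile: 3 codons.
Ile: 3 codons.
1 × 6 × 3 × 3 = 54.

54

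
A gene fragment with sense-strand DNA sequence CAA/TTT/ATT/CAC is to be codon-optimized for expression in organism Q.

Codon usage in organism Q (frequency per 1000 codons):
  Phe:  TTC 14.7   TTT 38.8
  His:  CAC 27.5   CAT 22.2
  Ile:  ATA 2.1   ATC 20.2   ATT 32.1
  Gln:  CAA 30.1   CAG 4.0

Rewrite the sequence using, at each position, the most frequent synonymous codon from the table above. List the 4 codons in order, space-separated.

CAA TTT ATT CAC

Codon 1 (Gln): best is CAA at 30.1.
Codon 2 (Phe): best is TTT at 38.8.
Codon 3 (Ile): best is ATT at 32.1.
Codon 4 (His): best is CAC at 27.5.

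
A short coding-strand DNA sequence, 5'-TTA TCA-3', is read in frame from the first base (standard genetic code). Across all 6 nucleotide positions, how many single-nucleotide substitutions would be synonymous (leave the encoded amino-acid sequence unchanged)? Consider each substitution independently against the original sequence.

Codon 1 (TTA, Leu): 2 synonymous substitutions.
Codon 2 (TCA, Ser): 3 synonymous substitutions.
Total: 2 + 3 = 5.

5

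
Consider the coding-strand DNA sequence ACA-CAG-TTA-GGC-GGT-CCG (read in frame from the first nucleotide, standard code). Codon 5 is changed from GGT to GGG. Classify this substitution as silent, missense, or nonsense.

silent

Position 15 falls in codon 5: GGT → Gly.
After the substitution the codon is GGG → Gly.
Both encode Gly, so the change is synonymous.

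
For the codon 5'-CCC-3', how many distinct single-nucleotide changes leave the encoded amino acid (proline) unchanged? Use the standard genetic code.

3

Position 1: none → 0 synonymous.
Position 2: none → 0 synonymous.
Position 3: CCT, CCA, CCG → 3 synonymous.
Total: 0 + 0 + 3 = 3.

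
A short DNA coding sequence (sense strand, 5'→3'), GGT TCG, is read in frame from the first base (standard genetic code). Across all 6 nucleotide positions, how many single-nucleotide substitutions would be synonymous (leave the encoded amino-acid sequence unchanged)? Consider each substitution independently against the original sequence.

6

Codon 1 (GGT, Gly): 3 synonymous substitutions.
Codon 2 (TCG, Ser): 3 synonymous substitutions.
Total: 3 + 3 = 6.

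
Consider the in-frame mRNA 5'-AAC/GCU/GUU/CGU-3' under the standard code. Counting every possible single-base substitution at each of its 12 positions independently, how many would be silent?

10

Codon 1 (AAC, Asn): 1 synonymous substitution.
Codon 2 (GCU, Ala): 3 synonymous substitutions.
Codon 3 (GUU, Val): 3 synonymous substitutions.
Codon 4 (CGU, Arg): 3 synonymous substitutions.
Total: 1 + 3 + 3 + 3 = 10.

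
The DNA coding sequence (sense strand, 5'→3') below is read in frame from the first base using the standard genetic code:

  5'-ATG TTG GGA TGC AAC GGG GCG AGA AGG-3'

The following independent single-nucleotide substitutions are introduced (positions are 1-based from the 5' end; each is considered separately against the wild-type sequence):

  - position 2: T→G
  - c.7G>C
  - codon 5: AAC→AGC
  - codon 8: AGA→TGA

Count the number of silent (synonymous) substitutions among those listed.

Codon 1: ATG (Met) → AGG (Arg) — missense.
Codon 3: GGA (Gly) → CGA (Arg) — missense.
Codon 5: AAC (Asn) → AGC (Ser) — missense.
Codon 8: AGA (Arg) → TGA (Stop) — nonsense.
Synonymous: 0 of 4.

0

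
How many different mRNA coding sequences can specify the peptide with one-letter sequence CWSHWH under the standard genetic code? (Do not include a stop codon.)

Cys: 2 codons.
Trp: 1 codon.
Ser: 6 codons.
His: 2 codons.
Trp: 1 codon.
His: 2 codons.
2 × 1 × 6 × 2 × 1 × 2 = 48.

48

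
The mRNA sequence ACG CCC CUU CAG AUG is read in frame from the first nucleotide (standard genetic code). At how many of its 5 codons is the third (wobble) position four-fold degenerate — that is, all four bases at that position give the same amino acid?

3

Codon 1 ACG (Thr): third position 4-fold.
Codon 2 CCC (Pro): third position 4-fold.
Codon 3 CUU (Leu): third position 4-fold.
Codon 4 CAG (Gln): third position 2-fold.
Codon 5 AUG (Met): third position 1-fold.
Four-fold degenerate third positions: 3.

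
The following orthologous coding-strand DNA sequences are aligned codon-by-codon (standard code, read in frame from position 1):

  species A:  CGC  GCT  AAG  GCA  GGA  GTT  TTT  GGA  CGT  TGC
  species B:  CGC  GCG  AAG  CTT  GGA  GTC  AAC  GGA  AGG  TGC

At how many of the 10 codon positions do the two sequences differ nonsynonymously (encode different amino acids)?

2

Codon 1: CGC Arg / CGC Arg — identical.
Codon 2: GCT Ala / GCG Ala — synonymous.
Codon 3: AAG Lys / AAG Lys — identical.
Codon 4: GCA Ala / CTT Leu — nonsynonymous.
Codon 5: GGA Gly / GGA Gly — identical.
Codon 6: GTT Val / GTC Val — synonymous.
Codon 7: TTT Phe / AAC Asn — nonsynonymous.
Codon 8: GGA Gly / GGA Gly — identical.
Codon 9: CGT Arg / AGG Arg — synonymous.
Codon 10: TGC Cys / TGC Cys — identical.
Nonsynonymous differences: 2.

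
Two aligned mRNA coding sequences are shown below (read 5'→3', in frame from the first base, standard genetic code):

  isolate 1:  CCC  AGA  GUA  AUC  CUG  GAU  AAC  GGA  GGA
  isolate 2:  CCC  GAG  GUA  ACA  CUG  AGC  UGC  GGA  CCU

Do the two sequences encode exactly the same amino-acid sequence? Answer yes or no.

no

Codon 1: CCC Pro / CCC Pro — identical.
Codon 2: AGA Arg / GAG Glu — nonsynonymous.
Codon 3: GUA Val / GUA Val — identical.
Codon 4: AUC Ile / ACA Thr — nonsynonymous.
Codon 5: CUG Leu / CUG Leu — identical.
Codon 6: GAU Asp / AGC Ser — nonsynonymous.
Codon 7: AAC Asn / UGC Cys — nonsynonymous.
Codon 8: GGA Gly / GGA Gly — identical.
Codon 9: GGA Gly / CCU Pro — nonsynonymous.
Nonsynonymous differences: 5 → different protein.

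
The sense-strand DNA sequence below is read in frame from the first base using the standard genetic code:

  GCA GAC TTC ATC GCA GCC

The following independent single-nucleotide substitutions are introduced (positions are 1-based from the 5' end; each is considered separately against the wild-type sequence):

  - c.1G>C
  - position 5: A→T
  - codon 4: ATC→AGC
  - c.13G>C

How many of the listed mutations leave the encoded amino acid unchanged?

Codon 1: GCA (Ala) → CCA (Pro) — missense.
Codon 2: GAC (Asp) → GTC (Val) — missense.
Codon 4: ATC (Ile) → AGC (Ser) — missense.
Codon 5: GCA (Ala) → CCA (Pro) — missense.
Synonymous: 0 of 4.

0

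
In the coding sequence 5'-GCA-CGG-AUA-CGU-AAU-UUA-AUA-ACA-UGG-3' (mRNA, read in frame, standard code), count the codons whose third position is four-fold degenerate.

Codon 1 GCA (Ala): third position 4-fold.
Codon 2 CGG (Arg): third position 4-fold.
Codon 3 AUA (Ile): third position 3-fold.
Codon 4 CGU (Arg): third position 4-fold.
Codon 5 AAU (Asn): third position 2-fold.
Codon 6 UUA (Leu): third position 2-fold.
Codon 7 AUA (Ile): third position 3-fold.
Codon 8 ACA (Thr): third position 4-fold.
Codon 9 UGG (Trp): third position 1-fold.
Four-fold degenerate third positions: 4.

4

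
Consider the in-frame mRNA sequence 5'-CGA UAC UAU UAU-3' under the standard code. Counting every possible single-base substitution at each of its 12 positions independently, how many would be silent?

Codon 1 (CGA, Arg): 4 synonymous substitutions.
Codon 2 (UAC, Tyr): 1 synonymous substitution.
Codon 3 (UAU, Tyr): 1 synonymous substitution.
Codon 4 (UAU, Tyr): 1 synonymous substitution.
Total: 4 + 1 + 1 + 1 = 7.

7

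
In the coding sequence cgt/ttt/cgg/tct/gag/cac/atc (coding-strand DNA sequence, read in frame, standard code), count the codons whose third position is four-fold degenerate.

Codon 1 CGT (Arg): third position 4-fold.
Codon 2 TTT (Phe): third position 2-fold.
Codon 3 CGG (Arg): third position 4-fold.
Codon 4 TCT (Ser): third position 4-fold.
Codon 5 GAG (Glu): third position 2-fold.
Codon 6 CAC (His): third position 2-fold.
Codon 7 ATC (Ile): third position 3-fold.
Four-fold degenerate third positions: 3.

3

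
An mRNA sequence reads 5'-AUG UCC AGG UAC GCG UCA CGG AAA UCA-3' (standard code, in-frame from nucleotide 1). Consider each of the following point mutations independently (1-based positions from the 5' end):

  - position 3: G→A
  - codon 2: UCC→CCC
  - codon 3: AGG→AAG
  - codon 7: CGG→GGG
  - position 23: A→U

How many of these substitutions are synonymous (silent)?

0

Codon 1: AUG (Met) → AUA (Ile) — missense.
Codon 2: UCC (Ser) → CCC (Pro) — missense.
Codon 3: AGG (Arg) → AAG (Lys) — missense.
Codon 7: CGG (Arg) → GGG (Gly) — missense.
Codon 8: AAA (Lys) → AUA (Ile) — missense.
Synonymous: 0 of 5.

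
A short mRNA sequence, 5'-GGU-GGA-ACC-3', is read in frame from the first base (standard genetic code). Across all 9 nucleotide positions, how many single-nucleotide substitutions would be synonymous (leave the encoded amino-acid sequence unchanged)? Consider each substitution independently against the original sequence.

Codon 1 (GGU, Gly): 3 synonymous substitutions.
Codon 2 (GGA, Gly): 3 synonymous substitutions.
Codon 3 (ACC, Thr): 3 synonymous substitutions.
Total: 3 + 3 + 3 = 9.

9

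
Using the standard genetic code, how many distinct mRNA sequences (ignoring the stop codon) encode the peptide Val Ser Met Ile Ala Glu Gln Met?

1152

Val: 4 codons.
Ser: 6 codons.
Met: 1 codon.
Ile: 3 codons.
Ala: 4 codons.
Glu: 2 codons.
Gln: 2 codons.
Met: 1 codon.
4 × 6 × 1 × 3 × 4 × 2 × 2 × 1 = 1152.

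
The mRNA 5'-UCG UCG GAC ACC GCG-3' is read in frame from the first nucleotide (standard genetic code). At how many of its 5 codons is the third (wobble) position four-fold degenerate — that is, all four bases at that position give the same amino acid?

4

Codon 1 UCG (Ser): third position 4-fold.
Codon 2 UCG (Ser): third position 4-fold.
Codon 3 GAC (Asp): third position 2-fold.
Codon 4 ACC (Thr): third position 4-fold.
Codon 5 GCG (Ala): third position 4-fold.
Four-fold degenerate third positions: 4.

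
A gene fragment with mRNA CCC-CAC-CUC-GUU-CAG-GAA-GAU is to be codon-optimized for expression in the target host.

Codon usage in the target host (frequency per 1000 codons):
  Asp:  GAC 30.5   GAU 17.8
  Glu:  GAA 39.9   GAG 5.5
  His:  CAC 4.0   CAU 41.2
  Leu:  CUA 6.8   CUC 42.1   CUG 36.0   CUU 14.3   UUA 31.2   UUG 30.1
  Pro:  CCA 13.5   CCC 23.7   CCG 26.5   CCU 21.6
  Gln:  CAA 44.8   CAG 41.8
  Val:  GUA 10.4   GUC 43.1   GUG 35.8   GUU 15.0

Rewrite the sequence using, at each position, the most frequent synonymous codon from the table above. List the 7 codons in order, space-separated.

CCG CAU CUC GUC CAA GAA GAC

Codon 1 (Pro): best is CCG at 26.5.
Codon 2 (His): best is CAU at 41.2.
Codon 3 (Leu): best is CUC at 42.1.
Codon 4 (Val): best is GUC at 43.1.
Codon 5 (Gln): best is CAA at 44.8.
Codon 6 (Glu): best is GAA at 39.9.
Codon 7 (Asp): best is GAC at 30.5.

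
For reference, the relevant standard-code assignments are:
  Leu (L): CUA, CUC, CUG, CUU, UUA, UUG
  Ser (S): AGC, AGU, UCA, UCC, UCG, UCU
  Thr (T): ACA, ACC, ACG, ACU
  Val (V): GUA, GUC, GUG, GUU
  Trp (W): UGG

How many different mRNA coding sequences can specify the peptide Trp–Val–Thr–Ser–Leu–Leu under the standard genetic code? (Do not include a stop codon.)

3456

Trp: 1 codon.
Val: 4 codons.
Thr: 4 codons.
Ser: 6 codons.
Leu: 6 codons.
Leu: 6 codons.
1 × 4 × 4 × 6 × 6 × 6 = 3456.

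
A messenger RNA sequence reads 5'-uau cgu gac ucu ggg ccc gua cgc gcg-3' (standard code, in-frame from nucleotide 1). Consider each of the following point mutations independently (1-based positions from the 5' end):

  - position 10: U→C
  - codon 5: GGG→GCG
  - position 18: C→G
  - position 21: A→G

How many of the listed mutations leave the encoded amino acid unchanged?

2

Codon 4: UCU (Ser) → CCU (Pro) — missense.
Codon 5: GGG (Gly) → GCG (Ala) — missense.
Codon 6: CCC (Pro) → CCG (Pro) — synonymous.
Codon 7: GUA (Val) → GUG (Val) — synonymous.
Synonymous: 2 of 4.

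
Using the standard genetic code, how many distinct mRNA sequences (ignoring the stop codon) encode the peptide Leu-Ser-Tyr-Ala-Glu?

576

Leu: 6 codons.
Ser: 6 codons.
Tyr: 2 codons.
Ala: 4 codons.
Glu: 2 codons.
6 × 6 × 2 × 4 × 2 = 576.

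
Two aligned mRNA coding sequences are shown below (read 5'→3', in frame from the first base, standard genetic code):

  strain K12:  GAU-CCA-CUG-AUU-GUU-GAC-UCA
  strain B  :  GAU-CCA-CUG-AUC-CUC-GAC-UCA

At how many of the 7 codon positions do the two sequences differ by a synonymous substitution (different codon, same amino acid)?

1

Codon 1: GAU Asp / GAU Asp — identical.
Codon 2: CCA Pro / CCA Pro — identical.
Codon 3: CUG Leu / CUG Leu — identical.
Codon 4: AUU Ile / AUC Ile — synonymous.
Codon 5: GUU Val / CUC Leu — nonsynonymous.
Codon 6: GAC Asp / GAC Asp — identical.
Codon 7: UCA Ser / UCA Ser — identical.
Synonymous differences: 1.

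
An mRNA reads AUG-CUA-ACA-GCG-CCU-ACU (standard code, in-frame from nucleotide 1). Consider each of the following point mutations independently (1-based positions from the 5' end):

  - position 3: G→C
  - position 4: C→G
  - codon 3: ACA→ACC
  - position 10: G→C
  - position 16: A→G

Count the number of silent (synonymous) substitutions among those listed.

1

Codon 1: AUG (Met) → AUC (Ile) — missense.
Codon 2: CUA (Leu) → GUA (Val) — missense.
Codon 3: ACA (Thr) → ACC (Thr) — synonymous.
Codon 4: GCG (Ala) → CCG (Pro) — missense.
Codon 6: ACU (Thr) → GCU (Ala) — missense.
Synonymous: 1 of 5.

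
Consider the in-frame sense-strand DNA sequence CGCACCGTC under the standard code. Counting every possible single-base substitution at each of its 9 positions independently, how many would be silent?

Codon 1 (CGC, Arg): 3 synonymous substitutions.
Codon 2 (ACC, Thr): 3 synonymous substitutions.
Codon 3 (GTC, Val): 3 synonymous substitutions.
Total: 3 + 3 + 3 = 9.

9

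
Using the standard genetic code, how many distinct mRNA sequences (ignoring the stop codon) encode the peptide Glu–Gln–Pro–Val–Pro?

Glu: 2 codons.
Gln: 2 codons.
Pro: 4 codons.
Val: 4 codons.
Pro: 4 codons.
2 × 2 × 4 × 4 × 4 = 256.

256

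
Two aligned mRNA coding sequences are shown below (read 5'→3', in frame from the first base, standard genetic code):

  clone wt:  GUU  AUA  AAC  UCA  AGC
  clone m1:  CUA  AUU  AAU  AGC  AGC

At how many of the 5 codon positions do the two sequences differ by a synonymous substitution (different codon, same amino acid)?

3

Codon 1: GUU Val / CUA Leu — nonsynonymous.
Codon 2: AUA Ile / AUU Ile — synonymous.
Codon 3: AAC Asn / AAU Asn — synonymous.
Codon 4: UCA Ser / AGC Ser — synonymous.
Codon 5: AGC Ser / AGC Ser — identical.
Synonymous differences: 3.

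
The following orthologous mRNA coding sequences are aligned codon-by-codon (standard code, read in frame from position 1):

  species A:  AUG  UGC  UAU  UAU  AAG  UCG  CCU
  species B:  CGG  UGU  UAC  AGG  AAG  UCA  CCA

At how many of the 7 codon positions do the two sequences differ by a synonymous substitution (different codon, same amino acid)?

Codon 1: AUG Met / CGG Arg — nonsynonymous.
Codon 2: UGC Cys / UGU Cys — synonymous.
Codon 3: UAU Tyr / UAC Tyr — synonymous.
Codon 4: UAU Tyr / AGG Arg — nonsynonymous.
Codon 5: AAG Lys / AAG Lys — identical.
Codon 6: UCG Ser / UCA Ser — synonymous.
Codon 7: CCU Pro / CCA Pro — synonymous.
Synonymous differences: 4.

4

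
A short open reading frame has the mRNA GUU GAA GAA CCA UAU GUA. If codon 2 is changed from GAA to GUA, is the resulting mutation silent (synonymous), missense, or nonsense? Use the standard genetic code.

Position 5 falls in codon 2: GAA → Glu.
After the substitution the codon is GUA → Val.
Glu ≠ Val, so this is a missense mutation.

missense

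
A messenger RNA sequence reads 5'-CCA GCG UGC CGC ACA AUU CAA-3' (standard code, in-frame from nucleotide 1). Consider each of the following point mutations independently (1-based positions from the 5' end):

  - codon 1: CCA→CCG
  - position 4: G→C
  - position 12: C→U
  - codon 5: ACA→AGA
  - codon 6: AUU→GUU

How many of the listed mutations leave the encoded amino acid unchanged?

2

Codon 1: CCA (Pro) → CCG (Pro) — synonymous.
Codon 2: GCG (Ala) → CCG (Pro) — missense.
Codon 4: CGC (Arg) → CGU (Arg) — synonymous.
Codon 5: ACA (Thr) → AGA (Arg) — missense.
Codon 6: AUU (Ile) → GUU (Val) — missense.
Synonymous: 2 of 5.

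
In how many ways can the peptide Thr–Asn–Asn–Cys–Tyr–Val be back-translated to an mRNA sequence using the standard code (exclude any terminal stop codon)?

256

Thr: 4 codons.
Asn: 2 codons.
Asn: 2 codons.
Cys: 2 codons.
Tyr: 2 codons.
Val: 4 codons.
4 × 2 × 2 × 2 × 2 × 4 = 256.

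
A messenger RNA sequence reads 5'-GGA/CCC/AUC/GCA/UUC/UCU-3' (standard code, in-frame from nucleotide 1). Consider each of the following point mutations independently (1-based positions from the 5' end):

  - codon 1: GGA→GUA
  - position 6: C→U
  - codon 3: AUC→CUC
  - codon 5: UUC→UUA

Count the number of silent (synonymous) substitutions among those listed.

1

Codon 1: GGA (Gly) → GUA (Val) — missense.
Codon 2: CCC (Pro) → CCU (Pro) — synonymous.
Codon 3: AUC (Ile) → CUC (Leu) — missense.
Codon 5: UUC (Phe) → UUA (Leu) — missense.
Synonymous: 1 of 4.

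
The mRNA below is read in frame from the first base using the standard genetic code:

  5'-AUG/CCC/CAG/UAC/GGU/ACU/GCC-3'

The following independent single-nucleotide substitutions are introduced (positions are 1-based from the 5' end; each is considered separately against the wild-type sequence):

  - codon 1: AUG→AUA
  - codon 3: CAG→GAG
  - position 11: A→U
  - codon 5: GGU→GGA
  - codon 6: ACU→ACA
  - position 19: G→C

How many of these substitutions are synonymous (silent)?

2

Codon 1: AUG (Met) → AUA (Ile) — missense.
Codon 3: CAG (Gln) → GAG (Glu) — missense.
Codon 4: UAC (Tyr) → UUC (Phe) — missense.
Codon 5: GGU (Gly) → GGA (Gly) — synonymous.
Codon 6: ACU (Thr) → ACA (Thr) — synonymous.
Codon 7: GCC (Ala) → CCC (Pro) — missense.
Synonymous: 2 of 6.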